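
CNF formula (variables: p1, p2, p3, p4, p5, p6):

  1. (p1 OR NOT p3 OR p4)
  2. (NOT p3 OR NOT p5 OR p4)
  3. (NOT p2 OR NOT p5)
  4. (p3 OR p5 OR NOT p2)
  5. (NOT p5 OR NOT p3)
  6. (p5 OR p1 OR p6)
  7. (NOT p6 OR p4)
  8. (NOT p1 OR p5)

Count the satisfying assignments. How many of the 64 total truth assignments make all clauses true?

9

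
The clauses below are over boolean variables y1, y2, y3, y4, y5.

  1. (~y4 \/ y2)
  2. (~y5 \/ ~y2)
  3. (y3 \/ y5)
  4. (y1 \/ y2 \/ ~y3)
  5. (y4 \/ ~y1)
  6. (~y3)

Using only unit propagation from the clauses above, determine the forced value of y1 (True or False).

Unit clause (~y3) sets y3 = False.
In (y3 \/ y5), y3 is now false; y5 must hold, so y5 = True.
From (~y2 \/ ~y5) and y5 = True: y2 = False.
In (y2 \/ ~y4), y2 is now false; ~y4 must hold, so y4 = False.
(y4 \/ ~y1): since y4 = False, the clause reduces to (~y1). y1 = False.

False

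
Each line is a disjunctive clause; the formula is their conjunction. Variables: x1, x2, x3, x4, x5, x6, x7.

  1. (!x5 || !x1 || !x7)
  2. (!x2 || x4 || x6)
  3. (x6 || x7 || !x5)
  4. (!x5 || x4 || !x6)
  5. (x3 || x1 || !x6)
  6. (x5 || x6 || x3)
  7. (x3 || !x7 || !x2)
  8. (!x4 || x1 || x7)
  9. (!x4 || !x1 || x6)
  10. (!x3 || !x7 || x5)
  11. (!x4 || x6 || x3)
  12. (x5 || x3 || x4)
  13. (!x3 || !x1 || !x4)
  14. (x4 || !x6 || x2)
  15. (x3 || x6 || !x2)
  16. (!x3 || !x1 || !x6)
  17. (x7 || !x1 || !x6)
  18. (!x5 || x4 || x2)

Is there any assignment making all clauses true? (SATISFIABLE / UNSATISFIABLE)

Set x1 = False and propagate.
Set x2 = False and propagate.
Branch on x3: take x3 = True.
For the remaining variables, x4 = True, x5 = True, x6 = True, x7 = True works.
So x1=False, x2=False, x3=True, x4=True, x5=True, x6=True, x7=True is a satisfying assignment.

SATISFIABLE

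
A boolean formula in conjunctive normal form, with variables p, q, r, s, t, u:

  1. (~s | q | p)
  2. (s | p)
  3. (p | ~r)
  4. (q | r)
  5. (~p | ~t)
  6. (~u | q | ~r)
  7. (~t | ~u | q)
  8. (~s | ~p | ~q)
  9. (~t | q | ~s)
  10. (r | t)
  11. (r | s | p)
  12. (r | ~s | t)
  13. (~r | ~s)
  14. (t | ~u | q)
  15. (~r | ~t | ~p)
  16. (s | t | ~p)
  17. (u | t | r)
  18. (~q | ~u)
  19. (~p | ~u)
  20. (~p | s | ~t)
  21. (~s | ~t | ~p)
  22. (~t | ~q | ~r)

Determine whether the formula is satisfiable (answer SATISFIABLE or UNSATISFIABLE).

Branch on p: take p = False.
  then s is forced to True.
  then q is forced to True.
  then r is forced to False.
  then t is forced to True.
  then u is forced to False.
Every clause has at least one true literal under this assignment.
So p = False, q = True, r = False, s = True, t = True, u = False is a satisfying assignment.

SATISFIABLE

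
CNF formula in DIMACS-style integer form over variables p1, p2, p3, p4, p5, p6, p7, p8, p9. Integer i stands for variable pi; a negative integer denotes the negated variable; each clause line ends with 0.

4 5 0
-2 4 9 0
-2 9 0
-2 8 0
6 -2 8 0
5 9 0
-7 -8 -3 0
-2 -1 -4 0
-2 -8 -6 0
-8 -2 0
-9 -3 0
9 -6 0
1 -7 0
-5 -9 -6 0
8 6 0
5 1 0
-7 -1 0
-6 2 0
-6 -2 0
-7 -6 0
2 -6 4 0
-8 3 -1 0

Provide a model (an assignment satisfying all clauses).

p1=False, p2=False, p3=True, p4=True, p5=True, p6=False, p7=False, p8=True, p9=False

Check each clause:
  1. (p5 OR p4) — p4 is true.
  2. (NOT p2 OR p9 OR p4) — p4 is true.
  3. (NOT p2 OR p9) — NOT p2 is true.
  4. (p8 OR NOT p2) — p8 is true.
  5. (p8 OR p6 OR NOT p2) — p8 is true.
  6. (p9 OR p5) — p5 is true.
  7. (NOT p7 OR NOT p8 OR NOT p3) — NOT p7 is true.
  8. (NOT p4 OR NOT p1 OR NOT p2) — NOT p1 is true.
  9. (NOT p8 OR NOT p2 OR NOT p6) — NOT p6 is true.
  10. (NOT p8 OR NOT p2) — NOT p2 is true.
  11. (NOT p3 OR NOT p9) — NOT p9 is true.
  12. (NOT p6 OR p9) — NOT p6 is true.
  13. (p1 OR NOT p7) — NOT p7 is true.
  14. (NOT p6 OR NOT p5 OR NOT p9) — NOT p6 is true.
  15. (p6 OR p8) — p8 is true.
  16. (p1 OR p5) — p5 is true.
  17. (NOT p1 OR NOT p7) — NOT p7 is true.
  18. (p2 OR NOT p6) — NOT p6 is true.
  19. (NOT p6 OR NOT p2) — NOT p6 is true.
  20. (NOT p6 OR NOT p7) — NOT p7 is true.
  21. (p2 OR p4 OR NOT p6) — NOT p6 is true.
  22. (NOT p1 OR NOT p8 OR p3) — p3 is true.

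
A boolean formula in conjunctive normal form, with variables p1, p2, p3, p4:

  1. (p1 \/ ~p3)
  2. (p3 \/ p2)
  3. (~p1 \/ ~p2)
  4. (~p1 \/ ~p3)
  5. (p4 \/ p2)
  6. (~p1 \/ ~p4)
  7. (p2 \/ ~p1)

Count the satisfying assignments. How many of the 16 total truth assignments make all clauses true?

Satisfying assignments:
  p1=F p2=T p3=F p4=F
  p1=F p2=T p3=F p4=T
That's 2 in total.

2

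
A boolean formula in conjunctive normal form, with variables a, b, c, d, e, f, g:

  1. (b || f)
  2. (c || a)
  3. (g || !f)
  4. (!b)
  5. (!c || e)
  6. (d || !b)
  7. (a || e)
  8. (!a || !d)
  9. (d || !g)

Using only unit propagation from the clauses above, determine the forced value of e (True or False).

(!b) is a unit clause: b = False.
(b || f): since b = False, the clause reduces to (f). f = True.
(!f || g): since f = True, the clause reduces to (g). g = True.
In (!g || d), !g is now false; d must hold, so d = True.
(!d || !a): since d = True, the clause reduces to (!a). a = False.
(a || c) with a = False leaves only c, so c = True.
(e || !c): since c = True, the clause reduces to (e). e = True.

True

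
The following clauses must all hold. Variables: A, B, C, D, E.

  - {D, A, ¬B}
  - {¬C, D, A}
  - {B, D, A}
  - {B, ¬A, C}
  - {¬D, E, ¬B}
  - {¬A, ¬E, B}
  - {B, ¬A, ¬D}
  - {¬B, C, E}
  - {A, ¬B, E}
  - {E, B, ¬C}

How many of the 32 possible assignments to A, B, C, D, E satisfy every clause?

Split on B, then A.
  B=1, A=1: 5 of the 8 assignments to (C,D,E) work.
  B=1, A=0: remaining (C,D,E) ∈ {(0,1,1); (1,1,1)} — 2.
  B=0, A=1: a clause becomes empty — 0.
  B=0, A=0: remaining (C,D,E) ∈ {(0,1,0); (0,1,1); (1,1,1)} — 3.
Total: 5 + 2 + 0 + 3 = 10.

10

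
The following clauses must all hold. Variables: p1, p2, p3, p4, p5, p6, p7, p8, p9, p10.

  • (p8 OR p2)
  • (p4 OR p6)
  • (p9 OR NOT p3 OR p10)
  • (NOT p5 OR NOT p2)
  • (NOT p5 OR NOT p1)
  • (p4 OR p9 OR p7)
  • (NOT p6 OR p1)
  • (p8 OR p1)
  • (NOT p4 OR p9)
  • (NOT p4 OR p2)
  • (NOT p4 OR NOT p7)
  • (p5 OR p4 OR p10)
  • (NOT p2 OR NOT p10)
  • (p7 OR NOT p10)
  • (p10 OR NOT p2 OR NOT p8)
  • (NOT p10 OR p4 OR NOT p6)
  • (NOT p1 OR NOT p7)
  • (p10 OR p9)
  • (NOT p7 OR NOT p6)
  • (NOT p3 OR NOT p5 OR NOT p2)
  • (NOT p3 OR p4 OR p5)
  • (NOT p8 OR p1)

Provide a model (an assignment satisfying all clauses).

Pure literal: p9 appears only positively; assign p9 = True.
Try p1 = True.
  then p5 is forced to False.
  then p7 is forced to False.
  then p10 is forced to False.
  then p4 is forced to True.
  then p2 is forced to True.
  then p8 is forced to False.
p3, p6 are now unconstrained; take p3 = True, p6 = False.
Every clause has at least one true literal under this assignment.

p1=True, p2=True, p3=True, p4=True, p5=False, p6=False, p7=False, p8=False, p9=True, p10=False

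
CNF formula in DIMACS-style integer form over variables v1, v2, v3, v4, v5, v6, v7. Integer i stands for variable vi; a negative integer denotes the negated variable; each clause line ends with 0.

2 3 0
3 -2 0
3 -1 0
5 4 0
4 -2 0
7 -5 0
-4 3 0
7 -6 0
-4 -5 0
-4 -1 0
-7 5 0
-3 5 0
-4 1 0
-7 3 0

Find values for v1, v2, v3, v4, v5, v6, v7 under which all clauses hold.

v1=True, v2=False, v3=True, v4=False, v5=True, v6=True, v7=True

Check each clause:
  1. {v3, v2} — v3 is true.
  2. {v3, ¬v2} — v3 is true.
  3. {¬v1, v3} — v3 is true.
  4. {v4, v5} — v5 is true.
  5. {¬v2, v4} — ¬v2 is true.
  6. {v7, ¬v5} — v7 is true.
  7. {v3, ¬v4} — v3 is true.
  8. {v7, ¬v6} — v7 is true.
  9. {¬v5, ¬v4} — ¬v4 is true.
  10. {¬v1, ¬v4} — ¬v4 is true.
  11. {v5, ¬v7} — v5 is true.
  12. {¬v3, v5} — v5 is true.
  13. {¬v4, v1} — v1 is true.
  14. {v3, ¬v7} — v3 is true.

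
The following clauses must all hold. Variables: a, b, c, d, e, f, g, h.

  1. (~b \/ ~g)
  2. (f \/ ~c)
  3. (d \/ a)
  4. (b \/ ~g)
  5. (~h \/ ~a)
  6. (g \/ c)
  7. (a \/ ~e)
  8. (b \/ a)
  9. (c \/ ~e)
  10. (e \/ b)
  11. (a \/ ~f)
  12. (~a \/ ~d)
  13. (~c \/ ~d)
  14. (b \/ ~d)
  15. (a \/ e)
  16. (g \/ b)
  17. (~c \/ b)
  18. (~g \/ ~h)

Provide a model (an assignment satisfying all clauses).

a=T  b=T  c=T  d=F  e=F  f=T  g=F  h=F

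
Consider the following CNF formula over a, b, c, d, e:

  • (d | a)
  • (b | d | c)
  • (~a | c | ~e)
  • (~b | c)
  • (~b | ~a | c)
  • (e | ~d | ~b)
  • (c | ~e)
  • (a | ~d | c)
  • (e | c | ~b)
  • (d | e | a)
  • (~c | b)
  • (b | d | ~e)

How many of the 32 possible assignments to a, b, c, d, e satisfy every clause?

5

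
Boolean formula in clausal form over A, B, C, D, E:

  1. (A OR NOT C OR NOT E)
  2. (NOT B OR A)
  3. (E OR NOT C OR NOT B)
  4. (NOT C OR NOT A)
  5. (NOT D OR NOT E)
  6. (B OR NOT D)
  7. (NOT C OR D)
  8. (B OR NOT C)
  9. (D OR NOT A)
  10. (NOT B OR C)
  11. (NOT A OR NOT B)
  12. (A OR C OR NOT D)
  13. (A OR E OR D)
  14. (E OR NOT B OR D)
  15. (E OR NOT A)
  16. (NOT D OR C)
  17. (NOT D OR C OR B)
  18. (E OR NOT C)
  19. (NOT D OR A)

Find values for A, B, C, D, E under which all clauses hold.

A = F  B = F  C = F  D = F  E = T

Check each clause:
  1. (NOT E OR NOT C OR A) — NOT C is true.
  2. (A OR NOT B) — NOT B is true.
  3. (E OR NOT C OR NOT B) — NOT C is true.
  4. (NOT C OR NOT A) — NOT C is true.
  5. (NOT D OR NOT E) — NOT D is true.
  6. (NOT D OR B) — NOT D is true.
  7. (D OR NOT C) — NOT C is true.
  8. (NOT C OR B) — NOT C is true.
  9. (D OR NOT A) — NOT A is true.
  10. (NOT B OR C) — NOT B is true.
  11. (NOT A OR NOT B) — NOT B is true.
  12. (C OR NOT D OR A) — NOT D is true.
  13. (D OR E OR A) — E is true.
  14. (D OR E OR NOT B) — E is true.
  15. (NOT A OR E) — E is true.
  16. (NOT D OR C) — NOT D is true.
  17. (C OR B OR NOT D) — NOT D is true.
  18. (E OR NOT C) — NOT C is true.
  19. (A OR NOT D) — NOT D is true.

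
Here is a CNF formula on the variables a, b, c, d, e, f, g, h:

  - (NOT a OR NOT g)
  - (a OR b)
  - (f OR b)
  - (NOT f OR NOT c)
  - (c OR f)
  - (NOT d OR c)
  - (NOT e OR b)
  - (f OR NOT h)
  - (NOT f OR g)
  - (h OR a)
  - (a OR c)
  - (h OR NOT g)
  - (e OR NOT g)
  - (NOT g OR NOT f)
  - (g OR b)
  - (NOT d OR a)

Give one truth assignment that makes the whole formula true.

a=True, b=True, c=True, d=False, e=True, f=False, g=False, h=False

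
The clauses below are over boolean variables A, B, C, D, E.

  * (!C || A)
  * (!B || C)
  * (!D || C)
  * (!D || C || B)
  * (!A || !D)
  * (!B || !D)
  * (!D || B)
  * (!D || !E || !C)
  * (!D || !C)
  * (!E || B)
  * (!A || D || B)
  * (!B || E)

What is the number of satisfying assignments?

Satisfying assignments:
  A=0 B=0 C=0 D=0 E=0
  A=1 B=1 C=1 D=0 E=1
Count: 2.

2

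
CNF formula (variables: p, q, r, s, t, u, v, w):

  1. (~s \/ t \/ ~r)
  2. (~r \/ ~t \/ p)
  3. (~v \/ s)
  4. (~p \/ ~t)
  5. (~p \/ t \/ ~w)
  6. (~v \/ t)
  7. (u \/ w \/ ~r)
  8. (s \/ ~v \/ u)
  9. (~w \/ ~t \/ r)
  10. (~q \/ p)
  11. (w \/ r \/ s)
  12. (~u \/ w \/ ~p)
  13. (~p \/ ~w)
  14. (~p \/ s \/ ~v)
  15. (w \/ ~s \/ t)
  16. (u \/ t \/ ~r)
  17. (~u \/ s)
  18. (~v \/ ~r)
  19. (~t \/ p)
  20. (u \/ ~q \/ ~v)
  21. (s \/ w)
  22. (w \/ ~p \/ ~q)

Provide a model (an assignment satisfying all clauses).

p = False, q = False, r = False, s = False, t = False, u = False, v = False, w = True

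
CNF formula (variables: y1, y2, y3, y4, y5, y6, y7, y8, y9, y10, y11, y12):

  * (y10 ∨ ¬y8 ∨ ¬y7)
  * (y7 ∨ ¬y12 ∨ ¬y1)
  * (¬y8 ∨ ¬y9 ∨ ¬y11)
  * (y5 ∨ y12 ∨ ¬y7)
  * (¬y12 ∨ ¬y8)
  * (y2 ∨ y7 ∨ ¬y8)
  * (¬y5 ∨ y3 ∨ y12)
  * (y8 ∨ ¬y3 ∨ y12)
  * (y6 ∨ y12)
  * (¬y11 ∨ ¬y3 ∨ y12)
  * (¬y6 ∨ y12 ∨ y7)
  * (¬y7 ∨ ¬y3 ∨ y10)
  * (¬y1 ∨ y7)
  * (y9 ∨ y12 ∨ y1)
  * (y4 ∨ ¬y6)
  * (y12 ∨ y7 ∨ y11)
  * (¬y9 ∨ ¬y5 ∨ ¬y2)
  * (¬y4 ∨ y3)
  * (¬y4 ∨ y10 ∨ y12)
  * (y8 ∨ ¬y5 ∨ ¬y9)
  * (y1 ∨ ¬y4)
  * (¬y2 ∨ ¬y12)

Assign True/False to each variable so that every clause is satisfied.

Pure literal: y10 appears only positively; assign y10 = True.
Set y1 = False and propagate.
  then y4 is forced to False.
  then y6 is forced to False.
  then y12 is forced to True.
  then y8 is forced to False.
  then y2 is forced to False.
Set y5 = True and propagate.
  then y9 is forced to False.
y3, y7, y11 are now unconstrained; take y3 = True, y7 = False, y11 = True.
Every clause has at least one true literal under this assignment.
Check each clause:
  1. (¬y8 ∨ ¬y7 ∨ y10) — ¬y8 is true.
  2. (¬y1 ∨ ¬y12 ∨ y7) — ¬y1 is true.
  3. (¬y9 ∨ ¬y8 ∨ ¬y11) — ¬y8 is true.
  4. (¬y7 ∨ y12 ∨ y5) — ¬y7 is true.
  5. (¬y12 ∨ ¬y8) — ¬y8 is true.
  6. (y7 ∨ ¬y8 ∨ y2) — ¬y8 is true.
  7. (y3 ∨ y12 ∨ ¬y5) — y3 is true.
  8. (y8 ∨ ¬y3 ∨ y12) — y12 is true.
  9. (y12 ∨ y6) — y12 is true.
  10. (¬y11 ∨ y12 ∨ ¬y3) — y12 is true.
  11. (¬y6 ∨ y7 ∨ y12) — ¬y6 is true.
  12. (¬y3 ∨ y10 ∨ ¬y7) — ¬y7 is true.
  13. (y7 ∨ ¬y1) — ¬y1 is true.
  14. (y9 ∨ y12 ∨ y1) — y12 is true.
  15. (¬y6 ∨ y4) — ¬y6 is true.
  16. (y11 ∨ y7 ∨ y12) — y11 is true.
  17. (¬y2 ∨ ¬y9 ∨ ¬y5) — ¬y2 is true.
  18. (¬y4 ∨ y3) — y3 is true.
  19. (y10 ∨ y12 ∨ ¬y4) — y10 is true.
  20. (y8 ∨ ¬y5 ∨ ¬y9) — ¬y9 is true.
  21. (y1 ∨ ¬y4) — ¬y4 is true.
  22. (¬y12 ∨ ¬y2) — ¬y2 is true.

y1=F, y2=F, y3=T, y4=F, y5=T, y6=F, y7=F, y8=F, y9=F, y10=T, y11=T, y12=T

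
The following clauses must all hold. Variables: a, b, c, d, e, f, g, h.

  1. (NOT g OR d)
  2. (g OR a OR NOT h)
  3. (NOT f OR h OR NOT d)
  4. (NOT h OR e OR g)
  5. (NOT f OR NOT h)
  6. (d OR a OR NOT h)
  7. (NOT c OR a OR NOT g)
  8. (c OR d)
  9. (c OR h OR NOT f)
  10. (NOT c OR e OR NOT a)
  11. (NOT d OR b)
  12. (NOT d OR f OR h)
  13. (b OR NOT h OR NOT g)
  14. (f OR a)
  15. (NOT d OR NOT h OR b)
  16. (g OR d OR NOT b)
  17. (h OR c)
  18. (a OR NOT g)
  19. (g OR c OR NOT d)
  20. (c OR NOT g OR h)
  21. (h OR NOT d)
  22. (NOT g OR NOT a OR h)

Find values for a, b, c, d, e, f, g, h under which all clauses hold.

a = 1, b = 1, c = 1, d = 1, e = 1, f = 0, g = 0, h = 1

e occurs only positively in the remaining clauses — set e = True.
Set a = True and propagate.
Try b = True.
For the remaining variables, c = True, d = True, f = False, g = False, h = True works.
Every clause has at least one true literal under this assignment.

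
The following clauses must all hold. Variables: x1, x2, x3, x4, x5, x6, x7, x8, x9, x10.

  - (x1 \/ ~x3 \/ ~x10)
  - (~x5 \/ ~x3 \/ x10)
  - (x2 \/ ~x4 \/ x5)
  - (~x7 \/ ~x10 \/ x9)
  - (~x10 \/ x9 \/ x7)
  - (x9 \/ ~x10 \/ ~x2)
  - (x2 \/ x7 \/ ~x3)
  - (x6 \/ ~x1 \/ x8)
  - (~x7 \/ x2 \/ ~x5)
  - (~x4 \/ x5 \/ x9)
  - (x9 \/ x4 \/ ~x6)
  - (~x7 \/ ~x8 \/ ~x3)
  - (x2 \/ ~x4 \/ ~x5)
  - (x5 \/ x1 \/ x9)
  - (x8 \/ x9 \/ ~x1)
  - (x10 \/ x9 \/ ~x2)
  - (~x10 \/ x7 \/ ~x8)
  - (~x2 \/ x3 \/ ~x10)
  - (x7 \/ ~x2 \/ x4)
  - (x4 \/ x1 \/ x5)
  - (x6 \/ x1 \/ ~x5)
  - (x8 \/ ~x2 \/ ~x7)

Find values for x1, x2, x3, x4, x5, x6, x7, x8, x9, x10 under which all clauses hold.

x1=F, x2=T, x3=F, x4=T, x5=F, x6=T, x7=F, x8=T, x9=T, x10=F

Check each clause:
  1. (~x10 \/ x1 \/ ~x3) — ~x3 is true.
  2. (~x5 \/ x10 \/ ~x3) — ~x5 is true.
  3. (x5 \/ x2 \/ ~x4) — x2 is true.
  4. (~x7 \/ x9 \/ ~x10) — x9 is true.
  5. (~x10 \/ x7 \/ x9) — x9 is true.
  6. (~x10 \/ ~x2 \/ x9) — x9 is true.
  7. (x7 \/ ~x3 \/ x2) — x2 is true.
  8. (x8 \/ ~x1 \/ x6) — x8 is true.
  9. (~x7 \/ x2 \/ ~x5) — ~x7 is true.
  10. (~x4 \/ x5 \/ x9) — x9 is true.
  11. (x4 \/ ~x6 \/ x9) — x9 is true.
  12. (~x3 \/ ~x7 \/ ~x8) — ~x7 is true.
  13. (~x4 \/ x2 \/ ~x5) — x2 is true.
  14. (x5 \/ x1 \/ x9) — x9 is true.
  15. (x9 \/ x8 \/ ~x1) — x8 is true.
  16. (x9 \/ x10 \/ ~x2) — x9 is true.
  17. (x7 \/ ~x10 \/ ~x8) — ~x10 is true.
  18. (~x2 \/ ~x10 \/ x3) — ~x10 is true.
  19. (x7 \/ x4 \/ ~x2) — x4 is true.
  20. (x4 \/ x1 \/ x5) — x4 is true.
  21. (x6 \/ ~x5 \/ x1) — ~x5 is true.
  22. (x8 \/ ~x2 \/ ~x7) — x8 is true.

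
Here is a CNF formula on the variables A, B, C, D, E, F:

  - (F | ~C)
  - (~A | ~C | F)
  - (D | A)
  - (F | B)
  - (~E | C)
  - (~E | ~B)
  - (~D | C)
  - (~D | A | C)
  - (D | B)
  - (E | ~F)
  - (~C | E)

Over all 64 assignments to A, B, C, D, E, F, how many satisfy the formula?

3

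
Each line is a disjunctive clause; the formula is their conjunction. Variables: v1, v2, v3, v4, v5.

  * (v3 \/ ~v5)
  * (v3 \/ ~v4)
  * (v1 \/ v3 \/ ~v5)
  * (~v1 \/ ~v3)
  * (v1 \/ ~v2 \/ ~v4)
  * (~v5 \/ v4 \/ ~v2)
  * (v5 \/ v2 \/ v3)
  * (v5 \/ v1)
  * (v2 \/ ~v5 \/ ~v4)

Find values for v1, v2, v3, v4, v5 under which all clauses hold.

v1=1, v2=1, v3=0, v4=0, v5=0

Try v1 = True.
  then v3 is forced to False.
  then v5 is forced to False.
  then v4 is forced to False.
  then v2 is forced to True.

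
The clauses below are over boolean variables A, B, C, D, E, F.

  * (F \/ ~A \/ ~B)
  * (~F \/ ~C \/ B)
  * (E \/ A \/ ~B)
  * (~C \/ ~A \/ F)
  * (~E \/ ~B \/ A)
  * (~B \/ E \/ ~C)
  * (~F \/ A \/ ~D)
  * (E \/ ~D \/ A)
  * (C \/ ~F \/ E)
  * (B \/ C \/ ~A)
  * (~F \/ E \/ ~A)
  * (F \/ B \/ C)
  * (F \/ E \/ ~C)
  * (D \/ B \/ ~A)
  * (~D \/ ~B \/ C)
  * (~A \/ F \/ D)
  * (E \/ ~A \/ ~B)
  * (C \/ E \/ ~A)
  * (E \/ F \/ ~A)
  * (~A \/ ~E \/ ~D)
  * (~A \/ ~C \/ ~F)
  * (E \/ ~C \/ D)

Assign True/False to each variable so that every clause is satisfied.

Set A = True and propagate.
The remaining clauses are satisfied by B = True, C = False, D = False, E = True, F = True.
Every clause has at least one true literal under this assignment.

A=True, B=True, C=False, D=False, E=True, F=True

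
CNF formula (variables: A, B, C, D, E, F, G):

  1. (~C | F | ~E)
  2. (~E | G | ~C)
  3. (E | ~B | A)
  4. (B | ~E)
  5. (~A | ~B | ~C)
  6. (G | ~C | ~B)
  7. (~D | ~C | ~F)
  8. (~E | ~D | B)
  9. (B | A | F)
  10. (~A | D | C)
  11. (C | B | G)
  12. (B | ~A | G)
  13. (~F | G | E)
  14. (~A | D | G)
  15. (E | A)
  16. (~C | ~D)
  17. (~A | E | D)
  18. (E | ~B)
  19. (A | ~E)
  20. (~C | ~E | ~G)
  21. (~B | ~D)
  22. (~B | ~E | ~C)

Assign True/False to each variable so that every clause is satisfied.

A=True, B=False, C=False, D=True, E=False, F=True, G=True

Set A = True and propagate.
For the remaining variables, B = False, C = False, D = True, E = False, F = True, G = True works.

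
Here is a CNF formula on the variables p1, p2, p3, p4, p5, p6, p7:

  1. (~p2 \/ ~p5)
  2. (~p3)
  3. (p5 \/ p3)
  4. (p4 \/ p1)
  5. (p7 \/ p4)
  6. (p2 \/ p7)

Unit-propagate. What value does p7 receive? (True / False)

True

Unit clause (~p3) sets p3 = False.
From (p3 \/ p5) and p3 = False: p5 = True.
From (~p5 \/ ~p2) and p5 = True: p2 = False.
(p2 \/ p7) with p2 = False leaves only p7, so p7 = True.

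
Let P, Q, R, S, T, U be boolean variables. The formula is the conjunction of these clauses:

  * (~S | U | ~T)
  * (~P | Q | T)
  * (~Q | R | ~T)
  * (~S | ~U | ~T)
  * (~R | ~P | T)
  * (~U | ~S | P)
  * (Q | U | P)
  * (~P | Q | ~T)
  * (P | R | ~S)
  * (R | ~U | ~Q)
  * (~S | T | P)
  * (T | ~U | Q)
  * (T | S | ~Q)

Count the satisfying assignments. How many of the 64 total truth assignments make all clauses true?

7

The models are:
  P=F Q=F R=F S=F T=T U=T
  P=F Q=F R=T S=F T=T U=T
  P=F Q=T R=T S=F T=T U=F
  P=F Q=T R=T S=F T=T U=T
  P=T Q=T R=F S=T T=F U=F
  P=T Q=T R=T S=F T=T U=F
  P=T Q=T R=T S=F T=T U=T
That's 7 in total.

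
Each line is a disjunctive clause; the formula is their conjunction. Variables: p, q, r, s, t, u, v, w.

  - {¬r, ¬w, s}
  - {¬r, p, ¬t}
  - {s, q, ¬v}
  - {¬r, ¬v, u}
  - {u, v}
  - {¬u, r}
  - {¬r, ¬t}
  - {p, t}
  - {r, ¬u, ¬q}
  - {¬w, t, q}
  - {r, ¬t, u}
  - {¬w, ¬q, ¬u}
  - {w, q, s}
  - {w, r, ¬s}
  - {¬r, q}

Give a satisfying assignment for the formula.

Pure literal: p appears only positively; assign p = True.
Branch on q: take q = True.
Branch on r: take r = True.
  then t is forced to False.
Branch on s: take s = False.
  then w is forced to False.
For the remaining variables, u = True, v = True works.
Every clause has at least one true literal under this assignment.

p=1, q=1, r=1, s=0, t=0, u=1, v=1, w=0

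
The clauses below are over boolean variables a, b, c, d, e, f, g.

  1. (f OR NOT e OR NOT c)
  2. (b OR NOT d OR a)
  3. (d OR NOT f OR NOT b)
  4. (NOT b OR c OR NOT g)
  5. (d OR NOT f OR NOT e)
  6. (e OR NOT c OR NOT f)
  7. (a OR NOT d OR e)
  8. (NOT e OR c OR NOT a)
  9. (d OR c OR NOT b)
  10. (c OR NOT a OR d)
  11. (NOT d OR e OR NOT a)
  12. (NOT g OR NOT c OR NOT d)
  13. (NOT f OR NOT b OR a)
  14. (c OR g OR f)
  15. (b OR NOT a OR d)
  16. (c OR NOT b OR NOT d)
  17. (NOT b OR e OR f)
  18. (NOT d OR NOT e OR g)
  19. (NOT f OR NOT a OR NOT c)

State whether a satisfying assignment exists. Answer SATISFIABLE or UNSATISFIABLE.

SATISFIABLE

Try a = False.
Try b = False.
  then d is forced to False.
The remaining clauses are satisfied by c = False, e = True, f = False, g = True.
So a = F  b = F  c = F  d = F  e = T  f = F  g = T is a satisfying assignment.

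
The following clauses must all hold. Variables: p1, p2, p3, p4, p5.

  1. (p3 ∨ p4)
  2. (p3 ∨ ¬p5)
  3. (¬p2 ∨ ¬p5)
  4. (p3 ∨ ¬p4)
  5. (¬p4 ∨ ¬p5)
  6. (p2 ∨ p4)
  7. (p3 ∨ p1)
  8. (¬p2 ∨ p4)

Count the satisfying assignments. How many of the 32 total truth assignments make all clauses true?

4

The models are:
  p1=0 p2=0 p3=1 p4=1 p5=0
  p1=0 p2=1 p3=1 p4=1 p5=0
  p1=1 p2=0 p3=1 p4=1 p5=0
  p1=1 p2=1 p3=1 p4=1 p5=0
Count: 4.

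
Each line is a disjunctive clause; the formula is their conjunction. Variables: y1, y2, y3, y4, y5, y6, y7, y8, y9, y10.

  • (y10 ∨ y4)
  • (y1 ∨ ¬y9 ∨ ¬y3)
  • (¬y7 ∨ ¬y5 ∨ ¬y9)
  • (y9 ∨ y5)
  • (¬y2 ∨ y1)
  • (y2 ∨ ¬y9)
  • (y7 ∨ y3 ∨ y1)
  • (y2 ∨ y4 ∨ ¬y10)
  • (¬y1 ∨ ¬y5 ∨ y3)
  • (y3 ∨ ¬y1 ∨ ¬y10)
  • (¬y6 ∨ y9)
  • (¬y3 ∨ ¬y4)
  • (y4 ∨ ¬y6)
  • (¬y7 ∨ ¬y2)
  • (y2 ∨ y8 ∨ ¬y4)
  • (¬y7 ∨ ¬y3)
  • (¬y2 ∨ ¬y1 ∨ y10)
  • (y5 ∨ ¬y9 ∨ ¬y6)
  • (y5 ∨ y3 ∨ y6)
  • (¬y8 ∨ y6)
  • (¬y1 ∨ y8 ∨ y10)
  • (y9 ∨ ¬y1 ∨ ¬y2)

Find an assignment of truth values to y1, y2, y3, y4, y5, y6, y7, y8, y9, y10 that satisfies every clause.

y1=True  y2=True  y3=True  y4=False  y5=True  y6=False  y7=False  y8=False  y9=True  y10=True

Branch on y1: take y1 = True.
Branch on y2: take y2 = True.
  then y7 is forced to False.
  then y10 is forced to True.
  then y3 is forced to True.
  then y4 is forced to False.
  then y6 is forced to False.
  then y8 is forced to False.
  then y9 is forced to True.
y5 is now unconstrained; take y5 = True.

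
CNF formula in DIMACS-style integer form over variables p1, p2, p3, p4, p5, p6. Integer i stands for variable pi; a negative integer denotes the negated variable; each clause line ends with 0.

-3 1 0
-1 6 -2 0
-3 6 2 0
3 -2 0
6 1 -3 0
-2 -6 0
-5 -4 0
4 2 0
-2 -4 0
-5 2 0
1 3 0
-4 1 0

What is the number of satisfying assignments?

3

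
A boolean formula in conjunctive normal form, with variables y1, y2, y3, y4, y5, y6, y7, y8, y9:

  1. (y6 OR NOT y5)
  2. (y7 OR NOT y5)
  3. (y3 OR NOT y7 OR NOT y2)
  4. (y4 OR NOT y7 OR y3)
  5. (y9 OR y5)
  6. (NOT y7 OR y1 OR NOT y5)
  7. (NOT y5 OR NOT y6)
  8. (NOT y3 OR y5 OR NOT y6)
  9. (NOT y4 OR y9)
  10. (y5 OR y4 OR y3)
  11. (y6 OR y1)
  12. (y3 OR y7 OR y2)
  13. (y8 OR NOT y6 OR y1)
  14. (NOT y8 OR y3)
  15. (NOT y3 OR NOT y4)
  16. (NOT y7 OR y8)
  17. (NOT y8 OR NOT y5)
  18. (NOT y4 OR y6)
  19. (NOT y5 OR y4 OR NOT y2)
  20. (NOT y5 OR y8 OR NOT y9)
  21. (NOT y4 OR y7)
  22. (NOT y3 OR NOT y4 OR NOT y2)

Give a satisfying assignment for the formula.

y1 occurs only positively in the remaining clauses — set y1 = True.
Branch on y2: take y2 = False.
The remaining clauses are satisfied by y3 = True, y4 = False, y5 = False, y6 = False, y7 = False, y8 = True, y9 = True.

y1=T  y2=F  y3=T  y4=F  y5=F  y6=F  y7=F  y8=T  y9=T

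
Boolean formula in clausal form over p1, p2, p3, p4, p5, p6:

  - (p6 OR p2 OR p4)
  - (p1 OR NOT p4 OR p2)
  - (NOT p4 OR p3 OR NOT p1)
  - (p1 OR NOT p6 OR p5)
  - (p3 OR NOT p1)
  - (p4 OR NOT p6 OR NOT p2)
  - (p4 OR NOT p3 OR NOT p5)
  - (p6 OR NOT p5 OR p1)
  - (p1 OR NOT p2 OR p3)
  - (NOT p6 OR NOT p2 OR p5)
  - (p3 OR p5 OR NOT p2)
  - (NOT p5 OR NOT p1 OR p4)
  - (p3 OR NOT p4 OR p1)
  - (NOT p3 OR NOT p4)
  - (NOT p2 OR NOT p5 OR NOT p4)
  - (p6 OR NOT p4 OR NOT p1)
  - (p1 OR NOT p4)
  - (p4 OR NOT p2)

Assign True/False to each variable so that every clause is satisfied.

p1=True, p2=False, p3=True, p4=False, p5=False, p6=True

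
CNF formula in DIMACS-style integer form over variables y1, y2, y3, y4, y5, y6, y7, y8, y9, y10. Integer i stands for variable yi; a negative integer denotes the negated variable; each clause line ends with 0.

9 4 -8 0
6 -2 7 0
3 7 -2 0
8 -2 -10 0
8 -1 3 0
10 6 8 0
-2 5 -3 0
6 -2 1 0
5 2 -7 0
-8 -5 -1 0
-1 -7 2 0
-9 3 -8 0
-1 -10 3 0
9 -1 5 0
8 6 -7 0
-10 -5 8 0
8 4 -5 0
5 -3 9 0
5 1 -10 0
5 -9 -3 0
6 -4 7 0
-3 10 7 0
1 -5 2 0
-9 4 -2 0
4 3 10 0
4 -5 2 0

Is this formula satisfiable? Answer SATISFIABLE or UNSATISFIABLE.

SATISFIABLE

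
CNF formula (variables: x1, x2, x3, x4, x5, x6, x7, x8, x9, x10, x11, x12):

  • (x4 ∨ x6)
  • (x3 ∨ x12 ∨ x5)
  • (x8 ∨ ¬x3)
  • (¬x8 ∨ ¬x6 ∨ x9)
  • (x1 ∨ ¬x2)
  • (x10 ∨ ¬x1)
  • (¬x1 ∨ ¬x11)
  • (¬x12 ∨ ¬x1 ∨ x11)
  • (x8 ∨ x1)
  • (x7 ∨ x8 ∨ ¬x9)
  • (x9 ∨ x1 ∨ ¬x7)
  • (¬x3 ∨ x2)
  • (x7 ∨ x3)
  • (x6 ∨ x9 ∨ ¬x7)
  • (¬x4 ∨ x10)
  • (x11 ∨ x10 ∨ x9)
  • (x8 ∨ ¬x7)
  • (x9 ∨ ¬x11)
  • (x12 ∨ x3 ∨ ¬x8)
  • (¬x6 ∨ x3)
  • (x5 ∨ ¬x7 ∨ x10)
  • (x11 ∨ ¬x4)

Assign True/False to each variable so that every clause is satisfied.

x1=T, x2=T, x3=T, x4=F, x5=F, x6=T, x7=T, x8=T, x9=T, x10=T, x11=F, x12=F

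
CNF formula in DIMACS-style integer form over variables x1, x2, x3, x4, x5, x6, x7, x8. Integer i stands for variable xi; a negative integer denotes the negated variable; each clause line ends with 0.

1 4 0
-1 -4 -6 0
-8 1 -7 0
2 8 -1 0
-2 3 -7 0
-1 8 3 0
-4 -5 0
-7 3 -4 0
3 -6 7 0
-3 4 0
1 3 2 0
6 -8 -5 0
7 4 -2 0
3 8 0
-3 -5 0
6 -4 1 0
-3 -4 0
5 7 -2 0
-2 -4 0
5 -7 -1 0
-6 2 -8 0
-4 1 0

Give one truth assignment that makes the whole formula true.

Try x1 = True.
Set x2 = False and propagate.
  then x8 is forced to True.
  then x6 is forced to False.
  then x5 is forced to False.
  then x7 is forced to False.
For the remaining variables, x3 = False, x4 = True works.
Check each clause:
  1. {x4, x1} — x1 is true.
  2. {¬x1, ¬x6, ¬x4} — ¬x6 is true.
  3. {¬x8, ¬x7, x1} — ¬x7 is true.
  4. {x2, ¬x1, x8} — x8 is true.
  5. {¬x7, x3, ¬x2} — ¬x7 is true.
  6. {¬x1, x8, x3} — x8 is true.
  7. {¬x5, ¬x4} — ¬x5 is true.
  8. {¬x4, ¬x7, x3} — ¬x7 is true.
  9. {x7, ¬x6, x3} — ¬x6 is true.
  10. {x4, ¬x3} — x4 is true.
  11. {x3, x2, x1} — x1 is true.
  12. {¬x8, x6, ¬x5} — ¬x5 is true.
  13. {x7, x4, ¬x2} — x4 is true.
  14. {x3, x8} — x8 is true.
  15. {¬x3, ¬x5} — ¬x5 is true.
  16. {¬x4, x6, x1} — x1 is true.
  17. {¬x4, ¬x3} — ¬x3 is true.
  18. {¬x2, x7, x5} — ¬x2 is true.
  19. {¬x4, ¬x2} — ¬x2 is true.
  20. {¬x1, x5, ¬x7} — ¬x7 is true.
  21. {¬x6, x2, ¬x8} — ¬x6 is true.
  22. {x1, ¬x4} — x1 is true.

x1=True, x2=False, x3=False, x4=True, x5=False, x6=False, x7=False, x8=True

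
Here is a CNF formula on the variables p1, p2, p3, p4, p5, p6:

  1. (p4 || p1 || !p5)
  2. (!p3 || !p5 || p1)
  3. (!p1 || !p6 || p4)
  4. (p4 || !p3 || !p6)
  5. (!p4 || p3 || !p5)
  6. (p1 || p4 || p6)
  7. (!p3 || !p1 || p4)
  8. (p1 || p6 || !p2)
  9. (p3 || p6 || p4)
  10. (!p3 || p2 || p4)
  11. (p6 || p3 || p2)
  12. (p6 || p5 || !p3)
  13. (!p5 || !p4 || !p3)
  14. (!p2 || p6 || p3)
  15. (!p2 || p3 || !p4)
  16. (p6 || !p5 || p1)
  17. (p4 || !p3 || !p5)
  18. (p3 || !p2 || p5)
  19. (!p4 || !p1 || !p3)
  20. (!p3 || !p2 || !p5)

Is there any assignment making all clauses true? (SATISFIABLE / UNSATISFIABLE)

Set p1 = False and propagate.
For the remaining variables, p2 = False, p3 = True, p4 = True, p5 = False, p6 = True works.
So p1=False, p2=False, p3=True, p4=True, p5=False, p6=True is a satisfying assignment.

SATISFIABLE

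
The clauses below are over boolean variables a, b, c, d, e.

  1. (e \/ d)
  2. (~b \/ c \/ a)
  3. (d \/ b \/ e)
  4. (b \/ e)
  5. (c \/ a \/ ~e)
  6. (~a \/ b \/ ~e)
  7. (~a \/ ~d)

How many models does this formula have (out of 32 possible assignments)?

7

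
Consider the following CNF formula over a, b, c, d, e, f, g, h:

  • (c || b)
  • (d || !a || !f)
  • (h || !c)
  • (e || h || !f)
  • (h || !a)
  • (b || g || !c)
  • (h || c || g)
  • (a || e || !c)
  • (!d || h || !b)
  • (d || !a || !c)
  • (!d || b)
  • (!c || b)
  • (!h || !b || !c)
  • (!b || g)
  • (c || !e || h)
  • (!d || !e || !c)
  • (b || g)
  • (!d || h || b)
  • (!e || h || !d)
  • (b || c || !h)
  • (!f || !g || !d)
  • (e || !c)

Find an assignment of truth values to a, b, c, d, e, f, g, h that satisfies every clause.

a=False, b=True, c=False, d=True, e=False, f=False, g=True, h=True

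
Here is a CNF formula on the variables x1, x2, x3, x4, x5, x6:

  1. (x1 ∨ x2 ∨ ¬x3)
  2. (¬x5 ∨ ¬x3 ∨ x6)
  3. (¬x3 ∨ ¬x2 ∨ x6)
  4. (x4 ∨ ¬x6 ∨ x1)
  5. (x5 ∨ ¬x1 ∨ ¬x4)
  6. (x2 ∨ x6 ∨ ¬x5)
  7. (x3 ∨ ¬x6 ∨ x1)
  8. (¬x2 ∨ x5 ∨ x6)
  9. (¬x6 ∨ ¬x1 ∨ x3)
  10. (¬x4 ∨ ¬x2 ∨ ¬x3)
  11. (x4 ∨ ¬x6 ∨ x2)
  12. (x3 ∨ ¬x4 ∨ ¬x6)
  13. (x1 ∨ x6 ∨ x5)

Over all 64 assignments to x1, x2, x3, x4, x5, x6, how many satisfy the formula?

Case analysis on x6 and x3:
  x6=T, x3=T: remaining (x1,x2,x4,x5) ∈ {(T,F,T,T); (T,T,F,F); (T,T,F,T)} — 3.
  x6=T, x3=F: a clause becomes empty — 0.
  x6=F, x3=T: remaining (x1,x2,x4,x5) ∈ {(T,F,F,F)} — 1.
  x6=F, x3=F: 5 of the 16 assignments to (x1,x2,x4,x5) work.
Total: 3 + 0 + 1 + 5 = 9.

9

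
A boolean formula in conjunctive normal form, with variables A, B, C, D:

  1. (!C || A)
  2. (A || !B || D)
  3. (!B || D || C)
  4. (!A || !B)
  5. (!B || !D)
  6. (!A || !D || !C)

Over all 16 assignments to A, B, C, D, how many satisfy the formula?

The models are:
  A=F B=F C=F D=F
  A=F B=F C=F D=T
  A=T B=F C=F D=F
  A=T B=F C=F D=T
  A=T B=F C=T D=F
That's 5 in total.

5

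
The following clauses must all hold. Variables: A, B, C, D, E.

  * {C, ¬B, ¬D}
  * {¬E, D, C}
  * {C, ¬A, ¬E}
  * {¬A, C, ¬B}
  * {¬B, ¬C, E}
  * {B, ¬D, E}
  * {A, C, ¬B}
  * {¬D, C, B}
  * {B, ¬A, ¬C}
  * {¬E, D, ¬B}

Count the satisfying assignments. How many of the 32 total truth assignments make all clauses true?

7

Satisfying assignments:
  A=F B=F C=F D=F E=F
  A=F B=F C=T D=F E=F
  A=F B=F C=T D=F E=T
  A=F B=F C=T D=T E=T
  A=F B=T C=T D=T E=T
  A=T B=F C=F D=F E=F
  A=T B=T C=T D=T E=T
That's 7 in total.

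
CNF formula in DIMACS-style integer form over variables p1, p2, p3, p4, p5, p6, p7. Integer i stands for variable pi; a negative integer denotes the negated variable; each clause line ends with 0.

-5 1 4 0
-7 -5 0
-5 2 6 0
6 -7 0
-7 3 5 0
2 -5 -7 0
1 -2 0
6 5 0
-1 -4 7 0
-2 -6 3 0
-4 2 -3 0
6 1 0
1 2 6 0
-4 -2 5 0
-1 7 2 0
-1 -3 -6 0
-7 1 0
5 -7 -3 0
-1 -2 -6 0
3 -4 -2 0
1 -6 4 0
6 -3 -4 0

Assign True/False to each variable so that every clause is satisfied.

p1=T, p2=T, p3=F, p4=F, p5=T, p6=F, p7=F

Branch on p1: take p1 = True.
Try p2 = True.
  then p6 is forced to False.
  then p7 is forced to False.
  then p5 is forced to True.
  then p4 is forced to False.
p3 is now unconstrained; take p3 = False.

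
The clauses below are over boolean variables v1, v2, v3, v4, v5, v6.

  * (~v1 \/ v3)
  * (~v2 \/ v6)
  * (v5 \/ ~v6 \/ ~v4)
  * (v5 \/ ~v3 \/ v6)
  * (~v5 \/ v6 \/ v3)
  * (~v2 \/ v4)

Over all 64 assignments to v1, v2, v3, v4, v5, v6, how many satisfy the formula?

18

Split on v6, then v3.
  v6=1, v3=1: v1 free; 4 ways for (v2,v4,v5) × 2^1 = 8.
  v6=1, v3=0: remaining (v1,v2,v4,v5) ∈ {(0,0,0,0); (0,0,0,1); (0,0,1,1); (0,1,1,1)} — 4.
  v6=0, v3=1: remaining (v1,v2,v4,v5) ∈ {(0,0,0,1); (0,0,1,1); (1,0,0,1); (1,0,1,1)} — 4.
  v6=0, v3=0: remaining (v1,v2,v4,v5) ∈ {(0,0,0,0); (0,0,1,0)} — 2.
Total: 8 + 4 + 4 + 2 = 18.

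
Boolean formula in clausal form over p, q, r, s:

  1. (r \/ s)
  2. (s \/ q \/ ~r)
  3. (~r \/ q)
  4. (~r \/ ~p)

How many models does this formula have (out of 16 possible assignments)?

The models are:
  p=F q=F r=F s=T
  p=F q=T r=F s=T
  p=F q=T r=T s=F
  p=F q=T r=T s=T
  p=T q=F r=F s=T
  p=T q=T r=F s=T
That's 6 in total.

6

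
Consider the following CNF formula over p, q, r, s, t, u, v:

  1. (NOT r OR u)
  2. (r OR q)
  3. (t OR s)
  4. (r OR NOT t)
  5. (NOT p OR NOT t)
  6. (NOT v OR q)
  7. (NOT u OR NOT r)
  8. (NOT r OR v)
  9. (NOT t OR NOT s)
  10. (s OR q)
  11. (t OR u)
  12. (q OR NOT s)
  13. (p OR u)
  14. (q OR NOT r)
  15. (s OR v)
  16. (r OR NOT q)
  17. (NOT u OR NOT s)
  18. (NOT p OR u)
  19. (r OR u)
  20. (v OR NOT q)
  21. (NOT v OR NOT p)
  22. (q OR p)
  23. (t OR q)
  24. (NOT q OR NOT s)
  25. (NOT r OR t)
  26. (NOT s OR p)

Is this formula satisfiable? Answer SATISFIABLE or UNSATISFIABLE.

q = True:
  propagation gives r=True, u=True; an empty clause results — contradiction.
q = False:
  propagation gives r=True; an empty clause results — contradiction.
Every branch closes, so no satisfying assignment exists.

UNSATISFIABLE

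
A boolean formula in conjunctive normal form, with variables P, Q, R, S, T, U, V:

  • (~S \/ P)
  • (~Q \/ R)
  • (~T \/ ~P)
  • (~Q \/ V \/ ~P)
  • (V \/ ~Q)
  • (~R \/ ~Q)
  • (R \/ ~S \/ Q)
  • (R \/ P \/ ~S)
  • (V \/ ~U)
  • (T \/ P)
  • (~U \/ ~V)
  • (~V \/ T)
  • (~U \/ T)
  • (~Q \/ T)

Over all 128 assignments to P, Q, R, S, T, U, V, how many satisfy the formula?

7

Satisfying assignments:
  P=F Q=F R=F S=F T=T U=F V=F
  P=F Q=F R=F S=F T=T U=F V=T
  P=F Q=F R=T S=F T=T U=F V=F
  P=F Q=F R=T S=F T=T U=F V=T
  P=T Q=F R=F S=F T=F U=F V=F
  P=T Q=F R=T S=F T=F U=F V=F
  P=T Q=F R=T S=T T=F U=F V=F
Count: 7.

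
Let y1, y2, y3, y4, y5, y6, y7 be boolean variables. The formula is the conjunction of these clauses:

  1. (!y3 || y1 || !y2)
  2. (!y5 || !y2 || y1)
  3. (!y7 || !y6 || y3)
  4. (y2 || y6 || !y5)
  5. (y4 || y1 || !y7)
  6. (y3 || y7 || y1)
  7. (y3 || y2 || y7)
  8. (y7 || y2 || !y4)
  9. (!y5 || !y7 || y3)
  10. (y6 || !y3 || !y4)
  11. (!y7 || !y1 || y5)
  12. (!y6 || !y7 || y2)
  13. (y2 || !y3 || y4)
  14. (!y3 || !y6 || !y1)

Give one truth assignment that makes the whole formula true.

y1 = T, y2 = T, y3 = F, y4 = F, y5 = T, y6 = F, y7 = F

Branch on y1: take y1 = True.
Set y2 = True and propagate.
For the remaining variables, y3 = False, y4 = False, y5 = True, y6 = False, y7 = False works.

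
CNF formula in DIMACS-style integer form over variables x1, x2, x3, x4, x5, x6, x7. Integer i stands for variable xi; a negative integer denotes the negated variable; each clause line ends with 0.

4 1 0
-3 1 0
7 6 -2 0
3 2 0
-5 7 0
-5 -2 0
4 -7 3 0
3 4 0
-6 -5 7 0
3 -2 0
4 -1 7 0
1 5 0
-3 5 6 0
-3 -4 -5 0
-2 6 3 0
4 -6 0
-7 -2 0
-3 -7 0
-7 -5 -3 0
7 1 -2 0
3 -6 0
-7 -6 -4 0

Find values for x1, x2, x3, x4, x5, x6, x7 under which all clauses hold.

x1=T, x2=F, x3=T, x4=T, x5=F, x6=T, x7=F

Branch on x1: take x1 = True.
Set x2 = False and propagate.
  then x3 is forced to True.
  then x7 is forced to False.
  then x5 is forced to False.
  then x4 is forced to True.
  then x6 is forced to True.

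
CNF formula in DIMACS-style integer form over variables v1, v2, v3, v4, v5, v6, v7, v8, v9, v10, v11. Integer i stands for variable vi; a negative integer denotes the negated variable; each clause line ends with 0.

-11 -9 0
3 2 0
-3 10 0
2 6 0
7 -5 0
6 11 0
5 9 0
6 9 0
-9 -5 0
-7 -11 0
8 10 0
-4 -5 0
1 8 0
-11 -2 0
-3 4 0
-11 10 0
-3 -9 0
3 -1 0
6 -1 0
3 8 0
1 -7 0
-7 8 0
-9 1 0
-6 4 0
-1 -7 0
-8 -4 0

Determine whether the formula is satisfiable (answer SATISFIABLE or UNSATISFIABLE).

v1 = True:
  propagation gives v3=True, v10=True, v4=True, v5=False; an empty clause results — contradiction.
v1 = False:
  propagation gives v8=True, v7=False, v5=False, v9=True; an empty clause results — contradiction.
Every branch closes, so no satisfying assignment exists.

UNSATISFIABLE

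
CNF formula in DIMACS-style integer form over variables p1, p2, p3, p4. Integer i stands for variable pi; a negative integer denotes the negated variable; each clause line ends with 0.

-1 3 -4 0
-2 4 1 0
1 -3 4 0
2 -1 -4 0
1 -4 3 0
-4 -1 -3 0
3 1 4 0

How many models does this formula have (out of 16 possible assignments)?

The models are:
  p1=F p2=F p3=T p4=T
  p1=F p2=T p3=T p4=T
  p1=T p2=F p3=F p4=F
  p1=T p2=F p3=T p4=F
  p1=T p2=T p3=F p4=F
  p1=T p2=T p3=T p4=F
That's 6 in total.

6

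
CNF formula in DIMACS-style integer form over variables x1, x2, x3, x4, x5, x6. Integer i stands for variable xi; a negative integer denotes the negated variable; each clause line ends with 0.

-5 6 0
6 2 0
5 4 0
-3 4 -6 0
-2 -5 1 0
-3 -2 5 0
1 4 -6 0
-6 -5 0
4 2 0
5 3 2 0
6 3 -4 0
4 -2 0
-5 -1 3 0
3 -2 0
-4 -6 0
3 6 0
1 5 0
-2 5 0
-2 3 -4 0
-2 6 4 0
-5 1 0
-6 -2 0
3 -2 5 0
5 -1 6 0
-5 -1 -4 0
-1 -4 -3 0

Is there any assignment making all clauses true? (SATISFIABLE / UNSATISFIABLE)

UNSATISFIABLE

x5 = True:
  propagation gives x6=True; an empty clause results — contradiction.
x5 = False:
  propagation gives x4=True, x6=False, x2=True; an empty clause results — contradiction.
Every branch closes, so no satisfying assignment exists.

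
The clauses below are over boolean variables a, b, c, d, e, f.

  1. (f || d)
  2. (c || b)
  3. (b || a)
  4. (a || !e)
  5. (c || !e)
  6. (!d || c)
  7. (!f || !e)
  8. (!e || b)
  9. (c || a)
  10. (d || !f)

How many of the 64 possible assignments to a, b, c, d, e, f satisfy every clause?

7

Split on c, then e.
  c=1, e=1: remaining (a,b,d,f) ∈ {(1,1,1,0)} — 1.
  c=1, e=0: f free; 3 ways for (a,b,d) × 2^1 = 6.
  c=0, e=1: a clause becomes empty — 0.
  c=0, e=0: a clause becomes empty — 0.
Total: 1 + 6 + 0 + 0 = 7.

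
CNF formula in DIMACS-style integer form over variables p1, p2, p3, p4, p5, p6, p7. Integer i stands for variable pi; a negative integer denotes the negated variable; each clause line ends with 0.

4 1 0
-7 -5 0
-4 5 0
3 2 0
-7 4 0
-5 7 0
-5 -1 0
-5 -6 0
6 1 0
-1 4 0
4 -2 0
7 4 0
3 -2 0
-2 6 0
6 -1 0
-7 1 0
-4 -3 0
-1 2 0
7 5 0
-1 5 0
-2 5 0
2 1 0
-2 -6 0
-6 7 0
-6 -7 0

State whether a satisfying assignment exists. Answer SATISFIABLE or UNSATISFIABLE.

UNSATISFIABLE

p1 = True:
  propagation gives p5=False; an empty clause results — contradiction.
p1 = False:
  propagation gives p4=True, p5=True, p7=False; an empty clause results — contradiction.
Every branch closes, so no satisfying assignment exists.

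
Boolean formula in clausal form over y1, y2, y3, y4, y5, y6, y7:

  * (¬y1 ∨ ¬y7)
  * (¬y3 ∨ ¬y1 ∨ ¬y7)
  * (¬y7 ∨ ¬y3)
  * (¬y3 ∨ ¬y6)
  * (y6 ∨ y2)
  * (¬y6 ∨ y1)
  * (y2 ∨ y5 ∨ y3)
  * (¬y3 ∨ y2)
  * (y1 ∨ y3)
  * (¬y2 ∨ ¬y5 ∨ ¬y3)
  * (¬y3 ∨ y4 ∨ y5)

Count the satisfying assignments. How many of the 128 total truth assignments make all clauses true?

12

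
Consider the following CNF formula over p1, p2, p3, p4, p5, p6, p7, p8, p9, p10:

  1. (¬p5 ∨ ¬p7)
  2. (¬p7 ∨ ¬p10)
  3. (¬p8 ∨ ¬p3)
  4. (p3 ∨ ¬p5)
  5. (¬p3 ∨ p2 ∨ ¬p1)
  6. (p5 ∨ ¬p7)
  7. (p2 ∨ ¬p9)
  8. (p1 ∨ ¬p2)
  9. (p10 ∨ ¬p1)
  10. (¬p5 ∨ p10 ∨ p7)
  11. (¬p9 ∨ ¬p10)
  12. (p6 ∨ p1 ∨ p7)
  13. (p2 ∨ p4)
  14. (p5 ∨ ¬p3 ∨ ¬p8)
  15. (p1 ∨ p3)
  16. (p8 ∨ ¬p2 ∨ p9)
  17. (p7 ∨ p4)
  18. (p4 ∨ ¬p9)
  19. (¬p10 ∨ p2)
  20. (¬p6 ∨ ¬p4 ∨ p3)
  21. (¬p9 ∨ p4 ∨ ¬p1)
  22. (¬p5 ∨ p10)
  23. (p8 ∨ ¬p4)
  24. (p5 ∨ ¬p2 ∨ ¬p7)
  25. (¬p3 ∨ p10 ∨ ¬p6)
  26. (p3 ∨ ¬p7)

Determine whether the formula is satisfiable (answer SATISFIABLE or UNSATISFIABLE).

SATISFIABLE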